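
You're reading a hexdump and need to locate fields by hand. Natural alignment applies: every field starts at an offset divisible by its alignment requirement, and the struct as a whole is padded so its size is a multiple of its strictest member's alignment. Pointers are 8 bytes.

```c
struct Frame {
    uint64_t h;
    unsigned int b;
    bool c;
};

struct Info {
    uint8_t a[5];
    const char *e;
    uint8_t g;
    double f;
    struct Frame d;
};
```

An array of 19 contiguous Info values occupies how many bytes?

Frame: 0..8  h  (8B, 8-aligned); 8..12  b  (4B, 4-aligned); 12..13  c  (1B, 1-aligned); 13..16  -- tail padding (3B); sizeof = 16, alignof = 8
0..5  a  (5B, 1-aligned)
5..8  -- padding (3B)
8..16  e  (8B, 8-aligned)
16..17  g  (1B, 1-aligned)
17..24  -- padding (7B)
24..32  f  (8B, 8-aligned)
32..48  d  (16B, 8-aligned)
sizeof = 48, alignof = 8
array of 19: 19 × 48 = 912

912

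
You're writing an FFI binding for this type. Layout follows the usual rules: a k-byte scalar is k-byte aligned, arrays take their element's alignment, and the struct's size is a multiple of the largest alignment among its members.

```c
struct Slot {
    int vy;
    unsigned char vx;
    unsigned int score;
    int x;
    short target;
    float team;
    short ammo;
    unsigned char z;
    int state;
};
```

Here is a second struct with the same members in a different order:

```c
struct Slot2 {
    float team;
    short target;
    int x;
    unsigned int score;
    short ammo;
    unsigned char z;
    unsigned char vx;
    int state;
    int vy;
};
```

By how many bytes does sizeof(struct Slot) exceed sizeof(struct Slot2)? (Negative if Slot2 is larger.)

4

@0: vy [4B, align 4] → 4
@4: vx [1B, align 1] → 5
+3 pad (align 4)
@8: score [4B, align 4] → 12
@12: x [4B, align 4] → 16
@16: target [2B, align 2] → 18
+2 pad (align 4)
@20: team [4B, align 4] → 24
@24: ammo [2B, align 2] → 26
@26: z [1B, align 1] → 27
+1 pad (align 4)
@28: state [4B, align 4] → 32
size 32, align 4
— Slot2 —
@0: team [4B, align 4] → 4
@4: target [2B, align 2] → 6
+2 pad (align 4)
@8: x [4B, align 4] → 12
@12: score [4B, align 4] → 16
@16: ammo [2B, align 2] → 18
@18: z [1B, align 1] → 19
@19: vx [1B, align 1] → 20
@20: state [4B, align 4] → 24
@24: vy [4B, align 4] → 28
size 28, align 4
32 − 28 = 4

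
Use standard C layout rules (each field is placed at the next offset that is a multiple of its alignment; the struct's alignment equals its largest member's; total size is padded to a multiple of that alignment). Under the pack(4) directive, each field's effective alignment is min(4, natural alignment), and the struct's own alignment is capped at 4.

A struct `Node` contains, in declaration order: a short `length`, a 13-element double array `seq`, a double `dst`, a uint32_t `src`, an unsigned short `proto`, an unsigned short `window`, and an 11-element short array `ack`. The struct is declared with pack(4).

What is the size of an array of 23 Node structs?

3404

0..2  length  (2B, 2-aligned)
2..4  -- padding (2B)
4..108  seq  (104B, 4-aligned)
108..116  dst  (8B, 4-aligned)
116..120  src  (4B, 4-aligned)
120..122  proto  (2B, 2-aligned)
122..124  window  (2B, 2-aligned)
124..146  ack  (22B, 2-aligned)
146..148  -- tail padding (2B)
sizeof = 148, alignof = 4
array of 23: 23 × 148 = 3404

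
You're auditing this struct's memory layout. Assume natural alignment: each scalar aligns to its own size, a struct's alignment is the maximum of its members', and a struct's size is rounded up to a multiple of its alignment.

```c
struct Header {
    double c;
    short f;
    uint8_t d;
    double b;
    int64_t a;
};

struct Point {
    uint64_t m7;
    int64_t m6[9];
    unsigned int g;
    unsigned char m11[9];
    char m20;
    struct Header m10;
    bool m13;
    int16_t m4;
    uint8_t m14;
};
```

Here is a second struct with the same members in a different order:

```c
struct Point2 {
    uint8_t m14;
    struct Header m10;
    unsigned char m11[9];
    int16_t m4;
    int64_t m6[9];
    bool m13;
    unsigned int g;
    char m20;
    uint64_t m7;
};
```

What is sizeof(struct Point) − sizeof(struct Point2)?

-16

Header: c at 0 (size 8, align 8) → ends 8; f at 8 (size 2, align 2) → ends 10; d at 10 (size 1, align 1) → ends 11; pad 5 to align 8 for b; b at 16 (size 8, align 8) → ends 24; a at 24 (size 8, align 8) → ends 32; total 32 bytes, alignment 8
m7 at 0 (size 8, align 8) → ends 8
m6 at 8 (size 72, align 8) → ends 80
g at 80 (size 4, align 4) → ends 84
m11 at 84 (size 9, align 1) → ends 93
m20 at 93 (size 1, align 1) → ends 94
pad 2 to align 8 for m10
m10 at 96 (size 32, align 8) → ends 128
m13 at 128 (size 1, align 1) → ends 129
pad 1 to align 2 for m4
m4 at 130 (size 2, align 2) → ends 132
m14 at 132 (size 1, align 1) → ends 133
tail pad 3 to reach multiple of 8
total 136 bytes, alignment 8
— Point2 —
m14 at 0 (size 1, align 1) → ends 1
pad 7 to align 8 for m10
m10 at 8 (size 32, align 8) → ends 40
m11 at 40 (size 9, align 1) → ends 49
pad 1 to align 2 for m4
m4 at 50 (size 2, align 2) → ends 52
pad 4 to align 8 for m6
m6 at 56 (size 72, align 8) → ends 128
m13 at 128 (size 1, align 1) → ends 129
pad 3 to align 4 for g
g at 132 (size 4, align 4) → ends 136
m20 at 136 (size 1, align 1) → ends 137
pad 7 to align 8 for m7
m7 at 144 (size 8, align 8) → ends 152
total 152 bytes, alignment 8
136 − 152 = -16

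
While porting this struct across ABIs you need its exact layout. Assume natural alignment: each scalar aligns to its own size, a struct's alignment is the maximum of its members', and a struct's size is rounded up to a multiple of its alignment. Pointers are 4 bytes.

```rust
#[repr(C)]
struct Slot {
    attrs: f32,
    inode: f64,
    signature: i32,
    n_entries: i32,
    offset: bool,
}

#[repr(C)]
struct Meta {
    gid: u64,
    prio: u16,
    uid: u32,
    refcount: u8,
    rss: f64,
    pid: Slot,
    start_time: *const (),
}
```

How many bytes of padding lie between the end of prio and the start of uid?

2

Slot: 0..4  attrs  (4B, 4-aligned); 4..8  -- padding (4B); 8..16  inode  (8B, 8-aligned); 16..20  signature  (4B, 4-aligned); 20..24  n_entries  (4B, 4-aligned); 24..25  offset  (1B, 1-aligned); 25..32  -- tail padding (7B); sizeof = 32, alignof = 8
0..8  gid  (8B, 8-aligned)
8..10  prio  (2B, 2-aligned)
10..12  -- padding (2B)
12..16  uid  (4B, 4-aligned)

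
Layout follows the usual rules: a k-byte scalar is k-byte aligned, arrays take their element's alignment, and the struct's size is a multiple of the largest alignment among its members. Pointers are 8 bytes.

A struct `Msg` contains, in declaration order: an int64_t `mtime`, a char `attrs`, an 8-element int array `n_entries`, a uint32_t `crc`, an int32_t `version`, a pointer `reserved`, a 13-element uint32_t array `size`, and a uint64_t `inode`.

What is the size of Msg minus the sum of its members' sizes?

11

@0: mtime [8B, align 8] → 8
@8: attrs [1B, align 1] → 9
+3 pad (align 4)
@12: n_entries [32B, align 4] → 44
@44: crc [4B, align 4] → 48
@48: version [4B, align 4] → 52
+4 pad (align 8)
@56: reserved [8B, align 8] → 64
@64: size [52B, align 4] → 116
+4 pad (align 8)
@120: inode [8B, align 8] → 128
size 128, align 8
data bytes 117, size 128 → padding 11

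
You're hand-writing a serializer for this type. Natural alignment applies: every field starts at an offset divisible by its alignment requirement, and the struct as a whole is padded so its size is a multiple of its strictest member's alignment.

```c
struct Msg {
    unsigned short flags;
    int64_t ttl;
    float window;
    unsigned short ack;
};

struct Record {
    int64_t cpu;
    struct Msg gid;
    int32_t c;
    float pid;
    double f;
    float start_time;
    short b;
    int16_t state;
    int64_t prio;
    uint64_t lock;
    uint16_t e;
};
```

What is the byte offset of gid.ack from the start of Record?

Msg: @0: flags [2B, align 2] → 2; +6 pad (align 8); @8: ttl [8B, align 8] → 16; @16: window [4B, align 4] → 20; @20: ack [2B, align 2] → 22; +2 tail pad (align 8); size 24, align 8
@0: cpu [8B, align 8] → 8
@8: gid [24B, align 8] → 32
within Msg: ack at 20
8 + 20 = 28

28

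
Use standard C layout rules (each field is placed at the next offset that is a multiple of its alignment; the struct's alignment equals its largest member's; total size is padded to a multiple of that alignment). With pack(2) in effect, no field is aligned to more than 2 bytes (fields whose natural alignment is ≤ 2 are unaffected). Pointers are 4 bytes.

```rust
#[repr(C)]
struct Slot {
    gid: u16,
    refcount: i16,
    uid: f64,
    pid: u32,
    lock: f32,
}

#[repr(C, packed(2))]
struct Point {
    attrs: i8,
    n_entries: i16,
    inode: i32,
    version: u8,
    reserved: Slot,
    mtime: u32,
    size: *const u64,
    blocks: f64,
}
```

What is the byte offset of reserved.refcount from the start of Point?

Slot: @0: gid [2B, align 2] → 2; @2: refcount [2B, align 2] → 4; +4 pad (align 8); @8: uid [8B, align 8] → 16; @16: pid [4B, align 4] → 20; @20: lock [4B, align 4] → 24; size 24, align 8
@0: attrs [1B, align 1] → 1
+1 pad (align 2)
@2: n_entries [2B, align 2] → 4
@4: inode [4B, align 2] → 8
@8: version [1B, align 1] → 9
+1 pad (align 2)
@10: reserved [24B, align 2] → 34
within Slot: refcount at 2
10 + 2 = 12

12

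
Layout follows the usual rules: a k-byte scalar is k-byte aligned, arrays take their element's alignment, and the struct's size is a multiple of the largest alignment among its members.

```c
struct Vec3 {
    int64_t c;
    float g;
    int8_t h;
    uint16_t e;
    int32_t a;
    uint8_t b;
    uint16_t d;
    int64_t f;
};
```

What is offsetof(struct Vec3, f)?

24

0..8  c  (8B, 8-aligned)
8..12  g  (4B, 4-aligned)
12..13  h  (1B, 1-aligned)
13..14  -- padding (1B)
14..16  e  (2B, 2-aligned)
16..20  a  (4B, 4-aligned)
20..21  b  (1B, 1-aligned)
21..22  -- padding (1B)
22..24  d  (2B, 2-aligned)
24..32  f  (8B, 8-aligned)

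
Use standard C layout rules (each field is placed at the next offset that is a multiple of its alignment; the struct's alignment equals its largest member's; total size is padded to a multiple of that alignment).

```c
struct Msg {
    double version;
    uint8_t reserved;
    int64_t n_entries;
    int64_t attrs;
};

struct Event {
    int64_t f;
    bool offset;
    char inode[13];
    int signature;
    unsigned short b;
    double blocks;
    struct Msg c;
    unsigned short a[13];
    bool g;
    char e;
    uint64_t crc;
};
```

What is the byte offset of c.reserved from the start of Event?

Msg: 0..8  version  (8B, 8-aligned); 8..9  reserved  (1B, 1-aligned); 9..16  -- padding (7B); 16..24  n_entries  (8B, 8-aligned); 24..32  attrs  (8B, 8-aligned); sizeof = 32, alignof = 8
0..8  f  (8B, 8-aligned)
8..9  offset  (1B, 1-aligned)
9..22  inode  (13B, 1-aligned)
22..24  -- padding (2B)
24..28  signature  (4B, 4-aligned)
28..30  b  (2B, 2-aligned)
30..32  -- padding (2B)
32..40  blocks  (8B, 8-aligned)
40..72  c  (32B, 8-aligned)
within Msg: reserved at 8
40 + 8 = 48

48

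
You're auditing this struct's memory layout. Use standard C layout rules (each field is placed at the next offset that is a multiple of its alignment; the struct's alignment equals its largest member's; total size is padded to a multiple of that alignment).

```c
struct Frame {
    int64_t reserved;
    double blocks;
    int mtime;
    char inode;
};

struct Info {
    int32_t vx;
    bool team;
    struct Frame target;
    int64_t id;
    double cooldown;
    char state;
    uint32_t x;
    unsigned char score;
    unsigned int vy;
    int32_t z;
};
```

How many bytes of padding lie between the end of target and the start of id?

0

Frame: reserved at 0 (size 8, align 8) → ends 8; blocks at 8 (size 8, align 8) → ends 16; mtime at 16 (size 4, align 4) → ends 20; inode at 20 (size 1, align 1) → ends 21; tail pad 3 to reach multiple of 8; total 24 bytes, alignment 8
vx at 0 (size 4, align 4) → ends 4
team at 4 (size 1, align 1) → ends 5
pad 3 to align 8 for target
target at 8 (size 24, align 8) → ends 32
id at 32 (size 8, align 8) → ends 40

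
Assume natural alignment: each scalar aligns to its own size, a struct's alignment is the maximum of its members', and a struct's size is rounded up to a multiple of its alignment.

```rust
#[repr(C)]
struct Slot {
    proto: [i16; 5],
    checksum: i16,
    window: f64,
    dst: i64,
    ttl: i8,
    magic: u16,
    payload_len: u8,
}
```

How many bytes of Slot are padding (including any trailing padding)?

8

@0: proto [10B, align 2] → 10
@10: checksum [2B, align 2] → 12
+4 pad (align 8)
@16: window [8B, align 8] → 24
@24: dst [8B, align 8] → 32
@32: ttl [1B, align 1] → 33
+1 pad (align 2)
@34: magic [2B, align 2] → 36
@36: payload_len [1B, align 1] → 37
+3 tail pad (align 8)
size 40, align 8
data bytes 32, size 40 → padding 8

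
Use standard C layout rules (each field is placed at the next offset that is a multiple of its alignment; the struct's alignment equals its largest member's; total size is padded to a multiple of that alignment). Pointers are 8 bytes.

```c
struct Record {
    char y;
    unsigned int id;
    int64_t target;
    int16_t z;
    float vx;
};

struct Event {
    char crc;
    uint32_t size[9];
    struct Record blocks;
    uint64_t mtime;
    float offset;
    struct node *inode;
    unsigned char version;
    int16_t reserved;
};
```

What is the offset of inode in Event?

80

Record: 0..1  y  (1B, 1-aligned); 1..4  -- padding (3B); 4..8  id  (4B, 4-aligned); 8..16  target  (8B, 8-aligned); 16..18  z  (2B, 2-aligned); 18..20  -- padding (2B); 20..24  vx  (4B, 4-aligned); sizeof = 24, alignof = 8
0..1  crc  (1B, 1-aligned)
1..4  -- padding (3B)
4..40  size  (36B, 4-aligned)
40..64  blocks  (24B, 8-aligned)
64..72  mtime  (8B, 8-aligned)
72..76  offset  (4B, 4-aligned)
76..80  -- padding (4B)
80..88  inode  (8B, 8-aligned)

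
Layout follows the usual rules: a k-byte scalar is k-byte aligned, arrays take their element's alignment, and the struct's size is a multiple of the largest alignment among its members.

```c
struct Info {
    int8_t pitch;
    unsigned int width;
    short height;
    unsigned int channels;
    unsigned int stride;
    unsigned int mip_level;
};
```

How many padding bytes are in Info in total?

@0: pitch [1B, align 1] → 1
+3 pad (align 4)
@4: width [4B, align 4] → 8
@8: height [2B, align 2] → 10
+2 pad (align 4)
@12: channels [4B, align 4] → 16
@16: stride [4B, align 4] → 20
@20: mip_level [4B, align 4] → 24
size 24, align 4
data bytes 19, size 24 → padding 5

5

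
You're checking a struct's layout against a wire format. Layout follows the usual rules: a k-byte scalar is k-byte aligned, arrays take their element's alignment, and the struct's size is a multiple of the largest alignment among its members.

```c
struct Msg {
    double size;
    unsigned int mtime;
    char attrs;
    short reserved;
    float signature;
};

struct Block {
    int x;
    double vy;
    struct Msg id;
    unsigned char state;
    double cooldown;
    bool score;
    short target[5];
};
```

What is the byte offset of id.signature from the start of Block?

32

Msg: 0..8  size  (8B, 8-aligned); 8..12  mtime  (4B, 4-aligned); 12..13  attrs  (1B, 1-aligned); 13..14  -- padding (1B); 14..16  reserved  (2B, 2-aligned); 16..20  signature  (4B, 4-aligned); 20..24  -- tail padding (4B); sizeof = 24, alignof = 8
0..4  x  (4B, 4-aligned)
4..8  -- padding (4B)
8..16  vy  (8B, 8-aligned)
16..40  id  (24B, 8-aligned)
within Msg: signature at 16
16 + 16 = 32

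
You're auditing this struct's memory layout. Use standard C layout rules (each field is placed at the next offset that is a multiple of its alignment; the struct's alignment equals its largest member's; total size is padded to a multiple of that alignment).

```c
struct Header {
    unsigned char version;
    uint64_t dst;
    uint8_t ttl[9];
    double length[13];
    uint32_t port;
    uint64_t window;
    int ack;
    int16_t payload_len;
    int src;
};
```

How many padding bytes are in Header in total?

version at 0 (size 1, align 1) → ends 1
pad 7 to align 8 for dst
dst at 8 (size 8, align 8) → ends 16
ttl at 16 (size 9, align 1) → ends 25
pad 7 to align 8 for length
length at 32 (size 104, align 8) → ends 136
port at 136 (size 4, align 4) → ends 140
pad 4 to align 8 for window
window at 144 (size 8, align 8) → ends 152
ack at 152 (size 4, align 4) → ends 156
payload_len at 156 (size 2, align 2) → ends 158
pad 2 to align 4 for src
src at 160 (size 4, align 4) → ends 164
tail pad 4 to reach multiple of 8
total 168 bytes, alignment 8
data bytes 144, size 168 → padding 24

24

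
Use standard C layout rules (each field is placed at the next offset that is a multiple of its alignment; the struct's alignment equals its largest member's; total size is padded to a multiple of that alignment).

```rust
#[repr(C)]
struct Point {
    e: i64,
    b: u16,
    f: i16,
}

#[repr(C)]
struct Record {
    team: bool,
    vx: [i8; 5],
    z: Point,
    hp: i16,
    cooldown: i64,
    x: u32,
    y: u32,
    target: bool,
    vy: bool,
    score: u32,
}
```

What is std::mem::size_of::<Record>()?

Point: @0: e [8B, align 8] → 8; @8: b [2B, align 2] → 10; @10: f [2B, align 2] → 12; +4 tail pad (align 8); size 16, align 8
@0: team [1B, align 1] → 1
@1: vx [5B, align 1] → 6
+2 pad (align 8)
@8: z [16B, align 8] → 24
@24: hp [2B, align 2] → 26
+6 pad (align 8)
@32: cooldown [8B, align 8] → 40
@40: x [4B, align 4] → 44
@44: y [4B, align 4] → 48
@48: target [1B, align 1] → 49
@49: vy [1B, align 1] → 50
+2 pad (align 4)
@52: score [4B, align 4] → 56
size 56, align 8

56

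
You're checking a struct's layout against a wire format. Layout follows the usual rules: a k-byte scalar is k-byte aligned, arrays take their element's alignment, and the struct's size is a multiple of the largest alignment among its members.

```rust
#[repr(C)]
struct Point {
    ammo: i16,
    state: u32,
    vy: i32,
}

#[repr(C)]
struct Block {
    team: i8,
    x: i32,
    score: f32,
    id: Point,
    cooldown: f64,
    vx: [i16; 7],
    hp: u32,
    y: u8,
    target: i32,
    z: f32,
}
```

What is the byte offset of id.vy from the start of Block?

Point: ammo at 0 (size 2, align 2) → ends 2; pad 2 to align 4 for state; state at 4 (size 4, align 4) → ends 8; vy at 8 (size 4, align 4) → ends 12; total 12 bytes, alignment 4
team at 0 (size 1, align 1) → ends 1
pad 3 to align 4 for x
x at 4 (size 4, align 4) → ends 8
score at 8 (size 4, align 4) → ends 12
id at 12 (size 12, align 4) → ends 24
within Point: vy at 8
12 + 8 = 20

20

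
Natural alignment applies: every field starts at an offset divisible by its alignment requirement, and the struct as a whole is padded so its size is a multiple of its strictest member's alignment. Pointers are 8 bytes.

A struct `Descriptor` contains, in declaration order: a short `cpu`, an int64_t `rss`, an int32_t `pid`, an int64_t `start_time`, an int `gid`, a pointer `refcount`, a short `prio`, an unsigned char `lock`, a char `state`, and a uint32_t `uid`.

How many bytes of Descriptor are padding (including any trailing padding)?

14

cpu at 0 (size 2, align 2) → ends 2
pad 6 to align 8 for rss
rss at 8 (size 8, align 8) → ends 16
pid at 16 (size 4, align 4) → ends 20
pad 4 to align 8 for start_time
start_time at 24 (size 8, align 8) → ends 32
gid at 32 (size 4, align 4) → ends 36
pad 4 to align 8 for refcount
refcount at 40 (size 8, align 8) → ends 48
prio at 48 (size 2, align 2) → ends 50
lock at 50 (size 1, align 1) → ends 51
state at 51 (size 1, align 1) → ends 52
uid at 52 (size 4, align 4) → ends 56
total 56 bytes, alignment 8
data bytes 42, size 56 → padding 14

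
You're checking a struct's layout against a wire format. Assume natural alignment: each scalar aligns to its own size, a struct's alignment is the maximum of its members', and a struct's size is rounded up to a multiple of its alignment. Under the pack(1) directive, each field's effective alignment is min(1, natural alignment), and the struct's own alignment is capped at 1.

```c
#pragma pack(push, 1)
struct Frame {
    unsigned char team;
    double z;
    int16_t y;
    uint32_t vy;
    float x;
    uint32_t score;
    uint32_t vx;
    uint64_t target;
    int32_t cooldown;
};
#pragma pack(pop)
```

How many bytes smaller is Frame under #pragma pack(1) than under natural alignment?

natural layout:
  @0: team [1B, align 1] → 1
  +7 pad (align 8)
  @8: z [8B, align 8] → 16
  @16: y [2B, align 2] → 18
  +2 pad (align 4)
  @20: vy [4B, align 4] → 24
  @24: x [4B, align 4] → 28
  @28: score [4B, align 4] → 32
  @32: vx [4B, align 4] → 36
  +4 pad (align 8)
  @40: target [8B, align 8] → 48
  @48: cooldown [4B, align 4] → 52
  +4 tail pad (align 8)
  size 56, align 8
packed(1) layout:
  @0: team [1B, align 1] → 1
  @1: z [8B, align 1] → 9
  @9: y [2B, align 1] → 11
  @11: vy [4B, align 1] → 15
  @15: x [4B, align 1] → 19
  @19: score [4B, align 1] → 23
  @23: vx [4B, align 1] → 27
  @27: target [8B, align 1] → 35
  @35: cooldown [4B, align 1] → 39
  size 39, align 1
56 − 39 = 17

17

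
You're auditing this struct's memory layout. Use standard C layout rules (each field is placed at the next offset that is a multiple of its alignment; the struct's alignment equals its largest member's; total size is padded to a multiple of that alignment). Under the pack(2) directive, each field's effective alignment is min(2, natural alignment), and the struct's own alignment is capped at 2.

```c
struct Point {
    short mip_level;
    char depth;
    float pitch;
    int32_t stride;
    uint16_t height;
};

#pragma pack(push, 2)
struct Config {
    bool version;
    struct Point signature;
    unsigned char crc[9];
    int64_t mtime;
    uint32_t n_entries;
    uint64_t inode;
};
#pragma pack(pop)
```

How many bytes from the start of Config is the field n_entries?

Point: mip_level at 0 (size 2, align 2) → ends 2; depth at 2 (size 1, align 1) → ends 3; pad 1 to align 4 for pitch; pitch at 4 (size 4, align 4) → ends 8; stride at 8 (size 4, align 4) → ends 12; height at 12 (size 2, align 2) → ends 14; tail pad 2 to reach multiple of 4; total 16 bytes, alignment 4
version at 0 (size 1, align 1) → ends 1
pad 1 to align 2 for signature
signature at 2 (size 16, align 2) → ends 18
crc at 18 (size 9, align 1) → ends 27
pad 1 to align 2 for mtime
mtime at 28 (size 8, align 2) → ends 36
n_entries at 36 (size 4, align 2) → ends 40

36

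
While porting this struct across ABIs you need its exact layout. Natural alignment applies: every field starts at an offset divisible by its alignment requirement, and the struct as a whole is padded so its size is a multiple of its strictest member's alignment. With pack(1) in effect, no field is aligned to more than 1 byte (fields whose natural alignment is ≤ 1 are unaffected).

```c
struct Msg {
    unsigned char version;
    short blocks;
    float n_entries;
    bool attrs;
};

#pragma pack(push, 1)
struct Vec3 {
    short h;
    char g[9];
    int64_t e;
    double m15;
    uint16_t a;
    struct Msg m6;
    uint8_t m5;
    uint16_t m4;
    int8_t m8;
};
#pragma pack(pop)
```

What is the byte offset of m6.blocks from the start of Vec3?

31

Msg: @0: version [1B, align 1] → 1; +1 pad (align 2); @2: blocks [2B, align 2] → 4; @4: n_entries [4B, align 4] → 8; @8: attrs [1B, align 1] → 9; +3 tail pad (align 4); size 12, align 4
@0: h [2B, align 1] → 2
@2: g [9B, align 1] → 11
@11: e [8B, align 1] → 19
@19: m15 [8B, align 1] → 27
@27: a [2B, align 1] → 29
@29: m6 [12B, align 1] → 41
within Msg: blocks at 2
29 + 2 = 31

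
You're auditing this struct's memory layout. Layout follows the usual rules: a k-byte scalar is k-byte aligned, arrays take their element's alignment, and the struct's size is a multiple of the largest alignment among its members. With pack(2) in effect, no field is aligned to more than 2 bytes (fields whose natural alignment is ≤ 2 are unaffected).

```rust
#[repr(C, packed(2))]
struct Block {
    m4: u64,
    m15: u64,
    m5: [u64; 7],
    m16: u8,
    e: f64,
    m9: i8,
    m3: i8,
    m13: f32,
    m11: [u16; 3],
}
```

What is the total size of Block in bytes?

94 bytes

m4 at 0 (size 8, align 2) → ends 8
m15 at 8 (size 8, align 2) → ends 16
m5 at 16 (size 56, align 2) → ends 72
m16 at 72 (size 1, align 1) → ends 73
pad 1 to align 2 for e
e at 74 (size 8, align 2) → ends 82
m9 at 82 (size 1, align 1) → ends 83
m3 at 83 (size 1, align 1) → ends 84
m13 at 84 (size 4, align 2) → ends 88
m11 at 88 (size 6, align 2) → ends 94
total 94 bytes, alignment 2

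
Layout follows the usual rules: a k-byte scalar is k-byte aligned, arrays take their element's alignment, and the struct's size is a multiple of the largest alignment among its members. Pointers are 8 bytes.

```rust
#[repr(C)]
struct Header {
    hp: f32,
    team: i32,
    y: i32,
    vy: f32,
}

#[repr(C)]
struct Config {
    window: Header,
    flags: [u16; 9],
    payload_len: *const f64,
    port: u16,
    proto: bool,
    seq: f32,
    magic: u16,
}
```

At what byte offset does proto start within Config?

Header: @0: hp [4B, align 4] → 4; @4: team [4B, align 4] → 8; @8: y [4B, align 4] → 12; @12: vy [4B, align 4] → 16; size 16, align 4
@0: window [16B, align 4] → 16
@16: flags [18B, align 2] → 34
+6 pad (align 8)
@40: payload_len [8B, align 8] → 48
@48: port [2B, align 2] → 50
@50: proto [1B, align 1] → 51

50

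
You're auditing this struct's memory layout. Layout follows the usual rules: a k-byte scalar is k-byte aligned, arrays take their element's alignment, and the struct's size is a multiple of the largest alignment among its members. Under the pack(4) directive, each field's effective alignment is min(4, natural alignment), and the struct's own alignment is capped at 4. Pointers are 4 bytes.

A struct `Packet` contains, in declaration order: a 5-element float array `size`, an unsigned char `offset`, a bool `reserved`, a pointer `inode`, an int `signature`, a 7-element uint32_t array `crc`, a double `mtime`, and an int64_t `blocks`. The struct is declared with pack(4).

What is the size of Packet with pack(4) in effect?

76

@0: size [20B, align 4] → 20
@20: offset [1B, align 1] → 21
@21: reserved [1B, align 1] → 22
+2 pad (align 4)
@24: inode [4B, align 4] → 28
@28: signature [4B, align 4] → 32
@32: crc [28B, align 4] → 60
@60: mtime [8B, align 4] → 68
@68: blocks [8B, align 4] → 76
size 76, align 4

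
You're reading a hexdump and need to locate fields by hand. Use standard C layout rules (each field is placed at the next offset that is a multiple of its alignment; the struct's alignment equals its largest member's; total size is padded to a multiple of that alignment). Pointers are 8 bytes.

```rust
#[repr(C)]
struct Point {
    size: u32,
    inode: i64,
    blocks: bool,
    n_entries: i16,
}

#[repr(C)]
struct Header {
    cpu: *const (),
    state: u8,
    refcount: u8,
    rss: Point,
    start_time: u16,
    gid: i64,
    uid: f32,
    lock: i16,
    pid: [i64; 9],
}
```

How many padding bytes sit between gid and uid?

Point: size at 0 (size 4, align 4) → ends 4; pad 4 to align 8 for inode; inode at 8 (size 8, align 8) → ends 16; blocks at 16 (size 1, align 1) → ends 17; pad 1 to align 2 for n_entries; n_entries at 18 (size 2, align 2) → ends 20; tail pad 4 to reach multiple of 8; total 24 bytes, alignment 8
cpu at 0 (size 8, align 8) → ends 8
state at 8 (size 1, align 1) → ends 9
refcount at 9 (size 1, align 1) → ends 10
pad 6 to align 8 for rss
rss at 16 (size 24, align 8) → ends 40
start_time at 40 (size 2, align 2) → ends 42
pad 6 to align 8 for gid
gid at 48 (size 8, align 8) → ends 56
uid at 56 (size 4, align 4) → ends 60

0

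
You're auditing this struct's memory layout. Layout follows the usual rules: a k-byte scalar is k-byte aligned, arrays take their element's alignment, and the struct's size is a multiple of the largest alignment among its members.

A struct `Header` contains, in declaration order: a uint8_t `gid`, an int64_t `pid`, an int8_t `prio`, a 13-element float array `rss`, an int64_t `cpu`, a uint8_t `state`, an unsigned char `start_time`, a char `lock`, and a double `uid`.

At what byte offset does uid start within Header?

88

@0: gid [1B, align 1] → 1
+7 pad (align 8)
@8: pid [8B, align 8] → 16
@16: prio [1B, align 1] → 17
+3 pad (align 4)
@20: rss [52B, align 4] → 72
@72: cpu [8B, align 8] → 80
@80: state [1B, align 1] → 81
@81: start_time [1B, align 1] → 82
@82: lock [1B, align 1] → 83
+5 pad (align 8)
@88: uid [8B, align 8] → 96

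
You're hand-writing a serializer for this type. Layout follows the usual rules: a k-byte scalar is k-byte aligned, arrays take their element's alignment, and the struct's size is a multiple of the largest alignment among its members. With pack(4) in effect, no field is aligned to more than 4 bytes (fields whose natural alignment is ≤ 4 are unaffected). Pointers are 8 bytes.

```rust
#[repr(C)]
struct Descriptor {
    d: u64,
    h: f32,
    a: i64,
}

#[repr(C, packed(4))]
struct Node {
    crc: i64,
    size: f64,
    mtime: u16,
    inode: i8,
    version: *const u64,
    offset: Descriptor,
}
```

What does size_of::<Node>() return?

Descriptor: @0: d [8B, align 8] → 8; @8: h [4B, align 4] → 12; +4 pad (align 8); @16: a [8B, align 8] → 24; size 24, align 8
@0: crc [8B, align 4] → 8
@8: size [8B, align 4] → 16
@16: mtime [2B, align 2] → 18
@18: inode [1B, align 1] → 19
+1 pad (align 4)
@20: version [8B, align 4] → 28
@28: offset [24B, align 4] → 52
size 52, align 4

52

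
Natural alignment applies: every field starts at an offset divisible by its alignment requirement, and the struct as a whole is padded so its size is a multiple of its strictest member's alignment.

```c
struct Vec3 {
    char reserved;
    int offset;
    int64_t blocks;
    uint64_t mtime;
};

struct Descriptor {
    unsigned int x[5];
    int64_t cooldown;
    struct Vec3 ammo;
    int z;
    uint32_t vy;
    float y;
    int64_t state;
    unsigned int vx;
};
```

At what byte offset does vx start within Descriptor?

Vec3: 0..1  reserved  (1B, 1-aligned); 1..4  -- padding (3B); 4..8  offset  (4B, 4-aligned); 8..16  blocks  (8B, 8-aligned); 16..24  mtime  (8B, 8-aligned); sizeof = 24, alignof = 8
0..20  x  (20B, 4-aligned)
20..24  -- padding (4B)
24..32  cooldown  (8B, 8-aligned)
32..56  ammo  (24B, 8-aligned)
56..60  z  (4B, 4-aligned)
60..64  vy  (4B, 4-aligned)
64..68  y  (4B, 4-aligned)
68..72  -- padding (4B)
72..80  state  (8B, 8-aligned)
80..84  vx  (4B, 4-aligned)

80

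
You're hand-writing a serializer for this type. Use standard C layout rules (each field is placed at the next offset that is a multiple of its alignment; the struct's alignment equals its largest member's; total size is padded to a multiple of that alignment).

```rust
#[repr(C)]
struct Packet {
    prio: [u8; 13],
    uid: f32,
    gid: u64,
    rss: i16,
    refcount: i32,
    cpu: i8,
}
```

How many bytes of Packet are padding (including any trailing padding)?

prio at 0 (size 13, align 1) → ends 13
pad 3 to align 4 for uid
uid at 16 (size 4, align 4) → ends 20
pad 4 to align 8 for gid
gid at 24 (size 8, align 8) → ends 32
rss at 32 (size 2, align 2) → ends 34
pad 2 to align 4 for refcount
refcount at 36 (size 4, align 4) → ends 40
cpu at 40 (size 1, align 1) → ends 41
tail pad 7 to reach multiple of 8
total 48 bytes, alignment 8
data bytes 32, size 48 → padding 16

16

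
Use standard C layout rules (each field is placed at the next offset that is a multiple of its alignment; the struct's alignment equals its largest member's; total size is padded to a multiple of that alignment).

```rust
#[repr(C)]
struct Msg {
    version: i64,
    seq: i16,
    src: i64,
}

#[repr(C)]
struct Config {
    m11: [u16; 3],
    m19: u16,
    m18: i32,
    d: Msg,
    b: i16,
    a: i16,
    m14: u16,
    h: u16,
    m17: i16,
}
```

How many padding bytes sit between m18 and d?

Msg: @0: version [8B, align 8] → 8; @8: seq [2B, align 2] → 10; +6 pad (align 8); @16: src [8B, align 8] → 24; size 24, align 8
@0: m11 [6B, align 2] → 6
@6: m19 [2B, align 2] → 8
@8: m18 [4B, align 4] → 12
+4 pad (align 8)
@16: d [24B, align 8] → 40

4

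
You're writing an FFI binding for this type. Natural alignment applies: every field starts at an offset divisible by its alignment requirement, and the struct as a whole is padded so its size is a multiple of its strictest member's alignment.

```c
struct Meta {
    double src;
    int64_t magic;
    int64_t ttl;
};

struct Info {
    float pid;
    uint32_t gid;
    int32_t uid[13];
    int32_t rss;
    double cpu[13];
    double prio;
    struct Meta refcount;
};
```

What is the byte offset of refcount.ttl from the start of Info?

192

Meta: 0..8  src  (8B, 8-aligned); 8..16  magic  (8B, 8-aligned); 16..24  ttl  (8B, 8-aligned); sizeof = 24, alignof = 8
0..4  pid  (4B, 4-aligned)
4..8  gid  (4B, 4-aligned)
8..60  uid  (52B, 4-aligned)
60..64  rss  (4B, 4-aligned)
64..168  cpu  (104B, 8-aligned)
168..176  prio  (8B, 8-aligned)
176..200  refcount  (24B, 8-aligned)
within Meta: ttl at 16
176 + 16 = 192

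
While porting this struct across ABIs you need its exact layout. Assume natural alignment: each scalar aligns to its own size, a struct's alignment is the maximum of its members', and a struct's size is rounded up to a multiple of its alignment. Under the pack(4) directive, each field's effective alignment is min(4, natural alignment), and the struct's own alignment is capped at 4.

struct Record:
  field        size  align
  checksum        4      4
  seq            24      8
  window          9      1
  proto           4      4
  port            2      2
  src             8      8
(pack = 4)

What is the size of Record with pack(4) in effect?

56

checksum at 0 (size 4, align 4) → ends 4
seq at 4 (size 24, align 4) → ends 28
window at 28 (size 9, align 1) → ends 37
pad 3 to align 4 for proto
proto at 40 (size 4, align 4) → ends 44
port at 44 (size 2, align 2) → ends 46
pad 2 to align 4 for src
src at 48 (size 8, align 4) → ends 56
total 56 bytes, alignment 4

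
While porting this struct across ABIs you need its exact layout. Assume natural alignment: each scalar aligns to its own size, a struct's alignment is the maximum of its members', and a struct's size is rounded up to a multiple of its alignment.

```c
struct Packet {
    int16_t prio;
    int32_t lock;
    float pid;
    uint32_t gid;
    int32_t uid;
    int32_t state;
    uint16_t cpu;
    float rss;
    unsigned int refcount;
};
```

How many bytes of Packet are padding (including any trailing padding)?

prio at 0 (size 2, align 2) → ends 2
pad 2 to align 4 for lock
lock at 4 (size 4, align 4) → ends 8
pid at 8 (size 4, align 4) → ends 12
gid at 12 (size 4, align 4) → ends 16
uid at 16 (size 4, align 4) → ends 20
state at 20 (size 4, align 4) → ends 24
cpu at 24 (size 2, align 2) → ends 26
pad 2 to align 4 for rss
rss at 28 (size 4, align 4) → ends 32
refcount at 32 (size 4, align 4) → ends 36
total 36 bytes, alignment 4
data bytes 32, size 36 → padding 4

4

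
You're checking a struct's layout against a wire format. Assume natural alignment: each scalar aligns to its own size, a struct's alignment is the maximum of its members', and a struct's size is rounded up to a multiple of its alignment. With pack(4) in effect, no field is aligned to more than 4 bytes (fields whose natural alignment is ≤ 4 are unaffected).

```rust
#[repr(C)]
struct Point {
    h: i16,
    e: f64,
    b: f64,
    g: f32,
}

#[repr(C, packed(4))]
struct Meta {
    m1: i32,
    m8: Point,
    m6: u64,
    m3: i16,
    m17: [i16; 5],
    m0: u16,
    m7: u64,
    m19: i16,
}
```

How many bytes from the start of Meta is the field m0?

56

Point: @0: h [2B, align 2] → 2; +6 pad (align 8); @8: e [8B, align 8] → 16; @16: b [8B, align 8] → 24; @24: g [4B, align 4] → 28; +4 tail pad (align 8); size 32, align 8
@0: m1 [4B, align 4] → 4
@4: m8 [32B, align 4] → 36
@36: m6 [8B, align 4] → 44
@44: m3 [2B, align 2] → 46
@46: m17 [10B, align 2] → 56
@56: m0 [2B, align 2] → 58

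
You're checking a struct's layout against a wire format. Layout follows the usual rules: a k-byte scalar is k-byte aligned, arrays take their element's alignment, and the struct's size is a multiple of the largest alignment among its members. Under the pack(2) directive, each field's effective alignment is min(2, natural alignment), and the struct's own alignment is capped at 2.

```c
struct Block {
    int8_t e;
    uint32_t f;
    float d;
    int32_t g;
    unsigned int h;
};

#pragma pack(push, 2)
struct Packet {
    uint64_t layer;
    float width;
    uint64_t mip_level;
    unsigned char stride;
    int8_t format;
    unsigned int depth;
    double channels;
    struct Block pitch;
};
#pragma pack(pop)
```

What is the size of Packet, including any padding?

Block: e at 0 (size 1, align 1) → ends 1; pad 3 to align 4 for f; f at 4 (size 4, align 4) → ends 8; d at 8 (size 4, align 4) → ends 12; g at 12 (size 4, align 4) → ends 16; h at 16 (size 4, align 4) → ends 20; total 20 bytes, alignment 4
layer at 0 (size 8, align 2) → ends 8
width at 8 (size 4, align 2) → ends 12
mip_level at 12 (size 8, align 2) → ends 20
stride at 20 (size 1, align 1) → ends 21
format at 21 (size 1, align 1) → ends 22
depth at 22 (size 4, align 2) → ends 26
channels at 26 (size 8, align 2) → ends 34
pitch at 34 (size 20, align 2) → ends 54
total 54 bytes, alignment 2

54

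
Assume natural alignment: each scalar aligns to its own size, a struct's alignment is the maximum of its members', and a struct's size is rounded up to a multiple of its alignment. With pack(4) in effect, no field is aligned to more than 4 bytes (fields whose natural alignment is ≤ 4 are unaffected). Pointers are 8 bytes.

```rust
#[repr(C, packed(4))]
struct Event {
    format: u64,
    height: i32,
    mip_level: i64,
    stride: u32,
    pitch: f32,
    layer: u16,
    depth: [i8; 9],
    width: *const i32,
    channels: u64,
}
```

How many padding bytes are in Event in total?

1

format at 0 (size 8, align 4) → ends 8
height at 8 (size 4, align 4) → ends 12
mip_level at 12 (size 8, align 4) → ends 20
stride at 20 (size 4, align 4) → ends 24
pitch at 24 (size 4, align 4) → ends 28
layer at 28 (size 2, align 2) → ends 30
depth at 30 (size 9, align 1) → ends 39
pad 1 to align 4 for width
width at 40 (size 8, align 4) → ends 48
channels at 48 (size 8, align 4) → ends 56
total 56 bytes, alignment 4
data bytes 55, size 56 → padding 1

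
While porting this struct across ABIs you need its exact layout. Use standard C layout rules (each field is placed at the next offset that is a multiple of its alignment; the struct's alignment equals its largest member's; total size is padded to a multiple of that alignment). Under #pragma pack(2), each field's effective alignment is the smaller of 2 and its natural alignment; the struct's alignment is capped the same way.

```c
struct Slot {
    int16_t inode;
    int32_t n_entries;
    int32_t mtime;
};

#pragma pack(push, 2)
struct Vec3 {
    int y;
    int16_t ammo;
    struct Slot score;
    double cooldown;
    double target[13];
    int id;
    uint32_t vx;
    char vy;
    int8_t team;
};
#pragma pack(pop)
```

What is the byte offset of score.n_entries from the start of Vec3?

10

Slot: 0..2  inode  (2B, 2-aligned); 2..4  -- padding (2B); 4..8  n_entries  (4B, 4-aligned); 8..12  mtime  (4B, 4-aligned); sizeof = 12, alignof = 4
0..4  y  (4B, 2-aligned)
4..6  ammo  (2B, 2-aligned)
6..18  score  (12B, 2-aligned)
within Slot: n_entries at 4
6 + 4 = 10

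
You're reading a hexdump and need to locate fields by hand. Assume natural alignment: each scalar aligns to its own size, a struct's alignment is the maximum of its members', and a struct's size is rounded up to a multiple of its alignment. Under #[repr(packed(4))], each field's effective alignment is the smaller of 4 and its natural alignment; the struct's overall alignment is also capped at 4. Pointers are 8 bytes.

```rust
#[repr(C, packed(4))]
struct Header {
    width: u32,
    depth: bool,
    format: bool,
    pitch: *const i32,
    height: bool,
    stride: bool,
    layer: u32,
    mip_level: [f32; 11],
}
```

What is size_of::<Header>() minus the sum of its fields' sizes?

0..4  width  (4B, 4-aligned)
4..5  depth  (1B, 1-aligned)
5..6  format  (1B, 1-aligned)
6..8  -- padding (2B)
8..16  pitch  (8B, 4-aligned)
16..17  height  (1B, 1-aligned)
17..18  stride  (1B, 1-aligned)
18..20  -- padding (2B)
20..24  layer  (4B, 4-aligned)
24..68  mip_level  (44B, 4-aligned)
sizeof = 68, alignof = 4
data bytes 64, size 68 → padding 4

4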